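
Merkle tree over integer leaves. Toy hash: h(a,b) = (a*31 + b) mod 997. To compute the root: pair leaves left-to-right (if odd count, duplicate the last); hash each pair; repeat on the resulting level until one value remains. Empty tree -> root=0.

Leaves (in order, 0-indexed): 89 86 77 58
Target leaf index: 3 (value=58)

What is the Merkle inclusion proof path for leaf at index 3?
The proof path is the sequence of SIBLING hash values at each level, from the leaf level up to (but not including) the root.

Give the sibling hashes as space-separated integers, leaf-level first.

L0 (leaves): [89, 86, 77, 58], target index=3
L1: h(89,86)=(89*31+86)%997=851 [pair 0] h(77,58)=(77*31+58)%997=451 [pair 1] -> [851, 451]
  Sibling for proof at L0: 77
L2: h(851,451)=(851*31+451)%997=910 [pair 0] -> [910]
  Sibling for proof at L1: 851
Root: 910
Proof path (sibling hashes from leaf to root): [77, 851]

Answer: 77 851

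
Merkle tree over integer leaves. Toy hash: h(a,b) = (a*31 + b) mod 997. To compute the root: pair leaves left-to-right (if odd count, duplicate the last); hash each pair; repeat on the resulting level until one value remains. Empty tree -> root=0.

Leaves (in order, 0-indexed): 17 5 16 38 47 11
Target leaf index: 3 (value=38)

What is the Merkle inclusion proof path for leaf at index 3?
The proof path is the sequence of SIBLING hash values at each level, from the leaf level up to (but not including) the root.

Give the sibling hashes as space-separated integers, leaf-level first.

Answer: 16 532 117

Derivation:
L0 (leaves): [17, 5, 16, 38, 47, 11], target index=3
L1: h(17,5)=(17*31+5)%997=532 [pair 0] h(16,38)=(16*31+38)%997=534 [pair 1] h(47,11)=(47*31+11)%997=471 [pair 2] -> [532, 534, 471]
  Sibling for proof at L0: 16
L2: h(532,534)=(532*31+534)%997=77 [pair 0] h(471,471)=(471*31+471)%997=117 [pair 1] -> [77, 117]
  Sibling for proof at L1: 532
L3: h(77,117)=(77*31+117)%997=510 [pair 0] -> [510]
  Sibling for proof at L2: 117
Root: 510
Proof path (sibling hashes from leaf to root): [16, 532, 117]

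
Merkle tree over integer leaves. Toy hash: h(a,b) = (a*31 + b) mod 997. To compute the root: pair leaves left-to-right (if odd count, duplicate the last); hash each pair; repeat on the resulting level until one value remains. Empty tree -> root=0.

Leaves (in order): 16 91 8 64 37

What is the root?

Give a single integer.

Answer: 506

Derivation:
L0: [16, 91, 8, 64, 37]
L1: h(16,91)=(16*31+91)%997=587 h(8,64)=(8*31+64)%997=312 h(37,37)=(37*31+37)%997=187 -> [587, 312, 187]
L2: h(587,312)=(587*31+312)%997=563 h(187,187)=(187*31+187)%997=2 -> [563, 2]
L3: h(563,2)=(563*31+2)%997=506 -> [506]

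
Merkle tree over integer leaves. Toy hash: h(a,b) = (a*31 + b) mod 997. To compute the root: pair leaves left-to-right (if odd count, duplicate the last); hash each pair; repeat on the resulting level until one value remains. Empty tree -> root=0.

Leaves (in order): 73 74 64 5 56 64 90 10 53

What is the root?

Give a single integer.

L0: [73, 74, 64, 5, 56, 64, 90, 10, 53]
L1: h(73,74)=(73*31+74)%997=343 h(64,5)=(64*31+5)%997=992 h(56,64)=(56*31+64)%997=803 h(90,10)=(90*31+10)%997=806 h(53,53)=(53*31+53)%997=699 -> [343, 992, 803, 806, 699]
L2: h(343,992)=(343*31+992)%997=658 h(803,806)=(803*31+806)%997=774 h(699,699)=(699*31+699)%997=434 -> [658, 774, 434]
L3: h(658,774)=(658*31+774)%997=235 h(434,434)=(434*31+434)%997=927 -> [235, 927]
L4: h(235,927)=(235*31+927)%997=236 -> [236]

Answer: 236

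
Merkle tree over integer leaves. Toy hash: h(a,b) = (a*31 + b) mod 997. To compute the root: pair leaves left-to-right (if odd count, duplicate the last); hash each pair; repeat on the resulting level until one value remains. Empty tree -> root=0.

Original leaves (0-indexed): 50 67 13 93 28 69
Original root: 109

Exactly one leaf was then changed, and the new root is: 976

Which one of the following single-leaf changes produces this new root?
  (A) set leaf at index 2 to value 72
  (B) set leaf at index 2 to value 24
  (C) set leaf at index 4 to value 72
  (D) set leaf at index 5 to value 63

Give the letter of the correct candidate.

Answer: A

Derivation:
Original leaves: [50, 67, 13, 93, 28, 69]
Target new root: 976
Try each candidate change and compute the resulting root:
Candidate A: set leaf[2] = 72 -> leaves = [50, 67, 72, 93, 28, 69]
  L0: [50, 67, 72, 93, 28, 69]
  L1: h(50,67)=(50*31+67)%997=620 h(72,93)=(72*31+93)%997=331 h(28,69)=(28*31+69)%997=937 -> [620, 331, 937]
  L2: h(620,331)=(620*31+331)%997=608 h(937,937)=(937*31+937)%997=74 -> [608, 74]
  L3: h(608,74)=(608*31+74)%997=976 -> [976]
  root = 976 == target 976  ** MATCH **
Candidate B: set leaf[2] = 24 -> leaves = [50, 67, 24, 93, 28, 69]
  L0: [50, 67, 24, 93, 28, 69]
  L1: h(50,67)=(50*31+67)%997=620 h(24,93)=(24*31+93)%997=837 h(28,69)=(28*31+69)%997=937 -> [620, 837, 937]
  L2: h(620,837)=(620*31+837)%997=117 h(937,937)=(937*31+937)%997=74 -> [117, 74]
  L3: h(117,74)=(117*31+74)%997=710 -> [710]
  root = 710 != target 976
Candidate C: set leaf[4] = 72 -> leaves = [50, 67, 13, 93, 72, 69]
  L0: [50, 67, 13, 93, 72, 69]
  L1: h(50,67)=(50*31+67)%997=620 h(13,93)=(13*31+93)%997=496 h(72,69)=(72*31+69)%997=307 -> [620, 496, 307]
  L2: h(620,496)=(620*31+496)%997=773 h(307,307)=(307*31+307)%997=851 -> [773, 851]
  L3: h(773,851)=(773*31+851)%997=886 -> [886]
  root = 886 != target 976
Candidate D: set leaf[5] = 63 -> leaves = [50, 67, 13, 93, 28, 63]
  L0: [50, 67, 13, 93, 28, 63]
  L1: h(50,67)=(50*31+67)%997=620 h(13,93)=(13*31+93)%997=496 h(28,63)=(28*31+63)%997=931 -> [620, 496, 931]
  L2: h(620,496)=(620*31+496)%997=773 h(931,931)=(931*31+931)%997=879 -> [773, 879]
  L3: h(773,879)=(773*31+879)%997=914 -> [914]
  root = 914 != target 976
Candidate A produces the target root.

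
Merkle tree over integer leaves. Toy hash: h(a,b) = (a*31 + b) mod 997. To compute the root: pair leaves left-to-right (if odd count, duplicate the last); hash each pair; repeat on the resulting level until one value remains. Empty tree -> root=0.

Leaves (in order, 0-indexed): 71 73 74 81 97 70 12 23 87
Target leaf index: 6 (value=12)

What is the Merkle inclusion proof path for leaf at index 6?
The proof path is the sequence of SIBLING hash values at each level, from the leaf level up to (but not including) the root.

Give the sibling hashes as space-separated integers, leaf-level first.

Answer: 23 86 88 393

Derivation:
L0 (leaves): [71, 73, 74, 81, 97, 70, 12, 23, 87], target index=6
L1: h(71,73)=(71*31+73)%997=280 [pair 0] h(74,81)=(74*31+81)%997=381 [pair 1] h(97,70)=(97*31+70)%997=86 [pair 2] h(12,23)=(12*31+23)%997=395 [pair 3] h(87,87)=(87*31+87)%997=790 [pair 4] -> [280, 381, 86, 395, 790]
  Sibling for proof at L0: 23
L2: h(280,381)=(280*31+381)%997=88 [pair 0] h(86,395)=(86*31+395)%997=70 [pair 1] h(790,790)=(790*31+790)%997=355 [pair 2] -> [88, 70, 355]
  Sibling for proof at L1: 86
L3: h(88,70)=(88*31+70)%997=804 [pair 0] h(355,355)=(355*31+355)%997=393 [pair 1] -> [804, 393]
  Sibling for proof at L2: 88
L4: h(804,393)=(804*31+393)%997=392 [pair 0] -> [392]
  Sibling for proof at L3: 393
Root: 392
Proof path (sibling hashes from leaf to root): [23, 86, 88, 393]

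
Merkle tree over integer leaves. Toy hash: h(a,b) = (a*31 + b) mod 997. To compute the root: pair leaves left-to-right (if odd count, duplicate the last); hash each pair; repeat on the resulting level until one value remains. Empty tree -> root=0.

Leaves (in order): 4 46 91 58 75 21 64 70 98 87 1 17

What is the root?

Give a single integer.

L0: [4, 46, 91, 58, 75, 21, 64, 70, 98, 87, 1, 17]
L1: h(4,46)=(4*31+46)%997=170 h(91,58)=(91*31+58)%997=885 h(75,21)=(75*31+21)%997=352 h(64,70)=(64*31+70)%997=60 h(98,87)=(98*31+87)%997=134 h(1,17)=(1*31+17)%997=48 -> [170, 885, 352, 60, 134, 48]
L2: h(170,885)=(170*31+885)%997=173 h(352,60)=(352*31+60)%997=5 h(134,48)=(134*31+48)%997=214 -> [173, 5, 214]
L3: h(173,5)=(173*31+5)%997=383 h(214,214)=(214*31+214)%997=866 -> [383, 866]
L4: h(383,866)=(383*31+866)%997=775 -> [775]

Answer: 775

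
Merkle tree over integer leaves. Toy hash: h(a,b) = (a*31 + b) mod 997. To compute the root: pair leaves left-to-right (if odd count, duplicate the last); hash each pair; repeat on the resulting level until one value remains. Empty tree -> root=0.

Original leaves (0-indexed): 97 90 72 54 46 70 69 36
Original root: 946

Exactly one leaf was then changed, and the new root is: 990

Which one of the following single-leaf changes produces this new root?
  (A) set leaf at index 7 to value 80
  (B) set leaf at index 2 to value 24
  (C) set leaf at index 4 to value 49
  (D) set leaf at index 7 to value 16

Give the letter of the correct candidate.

Answer: A

Derivation:
Original leaves: [97, 90, 72, 54, 46, 70, 69, 36]
Target new root: 990
Try each candidate change and compute the resulting root:
Candidate A: set leaf[7] = 80 -> leaves = [97, 90, 72, 54, 46, 70, 69, 80]
  L0: [97, 90, 72, 54, 46, 70, 69, 80]
  L1: h(97,90)=(97*31+90)%997=106 h(72,54)=(72*31+54)%997=292 h(46,70)=(46*31+70)%997=499 h(69,80)=(69*31+80)%997=225 -> [106, 292, 499, 225]
  L2: h(106,292)=(106*31+292)%997=587 h(499,225)=(499*31+225)%997=739 -> [587, 739]
  L3: h(587,739)=(587*31+739)%997=990 -> [990]
  root = 990 == target 990  ** MATCH **
Candidate B: set leaf[2] = 24 -> leaves = [97, 90, 24, 54, 46, 70, 69, 36]
  L0: [97, 90, 24, 54, 46, 70, 69, 36]
  L1: h(97,90)=(97*31+90)%997=106 h(24,54)=(24*31+54)%997=798 h(46,70)=(46*31+70)%997=499 h(69,36)=(69*31+36)%997=181 -> [106, 798, 499, 181]
  L2: h(106,798)=(106*31+798)%997=96 h(499,181)=(499*31+181)%997=695 -> [96, 695]
  L3: h(96,695)=(96*31+695)%997=680 -> [680]
  root = 680 != target 990
Candidate C: set leaf[4] = 49 -> leaves = [97, 90, 72, 54, 49, 70, 69, 36]
  L0: [97, 90, 72, 54, 49, 70, 69, 36]
  L1: h(97,90)=(97*31+90)%997=106 h(72,54)=(72*31+54)%997=292 h(49,70)=(49*31+70)%997=592 h(69,36)=(69*31+36)%997=181 -> [106, 292, 592, 181]
  L2: h(106,292)=(106*31+292)%997=587 h(592,181)=(592*31+181)%997=587 -> [587, 587]
  L3: h(587,587)=(587*31+587)%997=838 -> [838]
  root = 838 != target 990
Candidate D: set leaf[7] = 16 -> leaves = [97, 90, 72, 54, 46, 70, 69, 16]
  L0: [97, 90, 72, 54, 46, 70, 69, 16]
  L1: h(97,90)=(97*31+90)%997=106 h(72,54)=(72*31+54)%997=292 h(46,70)=(46*31+70)%997=499 h(69,16)=(69*31+16)%997=161 -> [106, 292, 499, 161]
  L2: h(106,292)=(106*31+292)%997=587 h(499,161)=(499*31+161)%997=675 -> [587, 675]
  L3: h(587,675)=(587*31+675)%997=926 -> [926]
  root = 926 != target 990
Candidate A produces the target root.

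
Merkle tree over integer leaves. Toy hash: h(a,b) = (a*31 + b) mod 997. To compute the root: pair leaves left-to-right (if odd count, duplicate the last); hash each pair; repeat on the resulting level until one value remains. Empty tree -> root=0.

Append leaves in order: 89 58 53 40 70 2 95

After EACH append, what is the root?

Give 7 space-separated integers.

After append 89 (leaves=[89]):
  L0: [89]
  root=89
After append 58 (leaves=[89, 58]):
  L0: [89, 58]
  L1: h(89,58)=(89*31+58)%997=823 -> [823]
  root=823
After append 53 (leaves=[89, 58, 53]):
  L0: [89, 58, 53]
  L1: h(89,58)=(89*31+58)%997=823 h(53,53)=(53*31+53)%997=699 -> [823, 699]
  L2: h(823,699)=(823*31+699)%997=290 -> [290]
  root=290
After append 40 (leaves=[89, 58, 53, 40]):
  L0: [89, 58, 53, 40]
  L1: h(89,58)=(89*31+58)%997=823 h(53,40)=(53*31+40)%997=686 -> [823, 686]
  L2: h(823,686)=(823*31+686)%997=277 -> [277]
  root=277
After append 70 (leaves=[89, 58, 53, 40, 70]):
  L0: [89, 58, 53, 40, 70]
  L1: h(89,58)=(89*31+58)%997=823 h(53,40)=(53*31+40)%997=686 h(70,70)=(70*31+70)%997=246 -> [823, 686, 246]
  L2: h(823,686)=(823*31+686)%997=277 h(246,246)=(246*31+246)%997=893 -> [277, 893]
  L3: h(277,893)=(277*31+893)%997=507 -> [507]
  root=507
After append 2 (leaves=[89, 58, 53, 40, 70, 2]):
  L0: [89, 58, 53, 40, 70, 2]
  L1: h(89,58)=(89*31+58)%997=823 h(53,40)=(53*31+40)%997=686 h(70,2)=(70*31+2)%997=178 -> [823, 686, 178]
  L2: h(823,686)=(823*31+686)%997=277 h(178,178)=(178*31+178)%997=711 -> [277, 711]
  L3: h(277,711)=(277*31+711)%997=325 -> [325]
  root=325
After append 95 (leaves=[89, 58, 53, 40, 70, 2, 95]):
  L0: [89, 58, 53, 40, 70, 2, 95]
  L1: h(89,58)=(89*31+58)%997=823 h(53,40)=(53*31+40)%997=686 h(70,2)=(70*31+2)%997=178 h(95,95)=(95*31+95)%997=49 -> [823, 686, 178, 49]
  L2: h(823,686)=(823*31+686)%997=277 h(178,49)=(178*31+49)%997=582 -> [277, 582]
  L3: h(277,582)=(277*31+582)%997=196 -> [196]
  root=196

Answer: 89 823 290 277 507 325 196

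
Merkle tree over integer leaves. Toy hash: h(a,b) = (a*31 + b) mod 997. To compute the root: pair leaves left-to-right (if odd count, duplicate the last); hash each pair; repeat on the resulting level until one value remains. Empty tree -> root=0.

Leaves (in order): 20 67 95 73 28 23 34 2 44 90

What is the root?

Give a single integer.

Answer: 64

Derivation:
L0: [20, 67, 95, 73, 28, 23, 34, 2, 44, 90]
L1: h(20,67)=(20*31+67)%997=687 h(95,73)=(95*31+73)%997=27 h(28,23)=(28*31+23)%997=891 h(34,2)=(34*31+2)%997=59 h(44,90)=(44*31+90)%997=457 -> [687, 27, 891, 59, 457]
L2: h(687,27)=(687*31+27)%997=387 h(891,59)=(891*31+59)%997=761 h(457,457)=(457*31+457)%997=666 -> [387, 761, 666]
L3: h(387,761)=(387*31+761)%997=794 h(666,666)=(666*31+666)%997=375 -> [794, 375]
L4: h(794,375)=(794*31+375)%997=64 -> [64]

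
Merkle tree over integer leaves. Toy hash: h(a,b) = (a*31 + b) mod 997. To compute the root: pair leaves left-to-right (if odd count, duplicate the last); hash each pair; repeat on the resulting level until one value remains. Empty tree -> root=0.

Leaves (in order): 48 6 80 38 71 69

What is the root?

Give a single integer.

Answer: 205

Derivation:
L0: [48, 6, 80, 38, 71, 69]
L1: h(48,6)=(48*31+6)%997=497 h(80,38)=(80*31+38)%997=524 h(71,69)=(71*31+69)%997=276 -> [497, 524, 276]
L2: h(497,524)=(497*31+524)%997=976 h(276,276)=(276*31+276)%997=856 -> [976, 856]
L3: h(976,856)=(976*31+856)%997=205 -> [205]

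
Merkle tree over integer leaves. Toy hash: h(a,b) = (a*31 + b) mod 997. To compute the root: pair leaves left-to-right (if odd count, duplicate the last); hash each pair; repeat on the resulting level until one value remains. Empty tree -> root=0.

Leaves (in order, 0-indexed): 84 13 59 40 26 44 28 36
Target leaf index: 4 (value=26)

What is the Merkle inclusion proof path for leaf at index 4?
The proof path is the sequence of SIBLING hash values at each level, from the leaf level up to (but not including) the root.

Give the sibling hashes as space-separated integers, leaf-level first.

L0 (leaves): [84, 13, 59, 40, 26, 44, 28, 36], target index=4
L1: h(84,13)=(84*31+13)%997=623 [pair 0] h(59,40)=(59*31+40)%997=872 [pair 1] h(26,44)=(26*31+44)%997=850 [pair 2] h(28,36)=(28*31+36)%997=904 [pair 3] -> [623, 872, 850, 904]
  Sibling for proof at L0: 44
L2: h(623,872)=(623*31+872)%997=245 [pair 0] h(850,904)=(850*31+904)%997=335 [pair 1] -> [245, 335]
  Sibling for proof at L1: 904
L3: h(245,335)=(245*31+335)%997=951 [pair 0] -> [951]
  Sibling for proof at L2: 245
Root: 951
Proof path (sibling hashes from leaf to root): [44, 904, 245]

Answer: 44 904 245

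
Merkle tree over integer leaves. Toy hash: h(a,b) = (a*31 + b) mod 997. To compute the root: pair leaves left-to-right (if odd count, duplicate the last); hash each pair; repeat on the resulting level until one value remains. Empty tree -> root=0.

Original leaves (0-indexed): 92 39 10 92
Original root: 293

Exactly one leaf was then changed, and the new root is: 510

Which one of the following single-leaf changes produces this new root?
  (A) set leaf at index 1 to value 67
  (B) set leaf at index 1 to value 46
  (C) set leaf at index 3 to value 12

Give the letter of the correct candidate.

Original leaves: [92, 39, 10, 92]
Target new root: 510
Try each candidate change and compute the resulting root:
Candidate A: set leaf[1] = 67 -> leaves = [92, 67, 10, 92]
  L0: [92, 67, 10, 92]
  L1: h(92,67)=(92*31+67)%997=925 h(10,92)=(10*31+92)%997=402 -> [925, 402]
  L2: h(925,402)=(925*31+402)%997=164 -> [164]
  root = 164 != target 510
Candidate B: set leaf[1] = 46 -> leaves = [92, 46, 10, 92]
  L0: [92, 46, 10, 92]
  L1: h(92,46)=(92*31+46)%997=904 h(10,92)=(10*31+92)%997=402 -> [904, 402]
  L2: h(904,402)=(904*31+402)%997=510 -> [510]
  root = 510 == target 510  ** MATCH **
Candidate C: set leaf[3] = 12 -> leaves = [92, 39, 10, 12]
  L0: [92, 39, 10, 12]
  L1: h(92,39)=(92*31+39)%997=897 h(10,12)=(10*31+12)%997=322 -> [897, 322]
  L2: h(897,322)=(897*31+322)%997=213 -> [213]
  root = 213 != target 510
Candidate B produces the target root.

Answer: B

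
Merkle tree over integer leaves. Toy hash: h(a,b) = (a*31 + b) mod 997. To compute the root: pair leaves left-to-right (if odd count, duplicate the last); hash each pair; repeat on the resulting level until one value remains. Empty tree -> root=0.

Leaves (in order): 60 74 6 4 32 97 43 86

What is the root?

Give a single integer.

L0: [60, 74, 6, 4, 32, 97, 43, 86]
L1: h(60,74)=(60*31+74)%997=937 h(6,4)=(6*31+4)%997=190 h(32,97)=(32*31+97)%997=92 h(43,86)=(43*31+86)%997=422 -> [937, 190, 92, 422]
L2: h(937,190)=(937*31+190)%997=324 h(92,422)=(92*31+422)%997=283 -> [324, 283]
L3: h(324,283)=(324*31+283)%997=357 -> [357]

Answer: 357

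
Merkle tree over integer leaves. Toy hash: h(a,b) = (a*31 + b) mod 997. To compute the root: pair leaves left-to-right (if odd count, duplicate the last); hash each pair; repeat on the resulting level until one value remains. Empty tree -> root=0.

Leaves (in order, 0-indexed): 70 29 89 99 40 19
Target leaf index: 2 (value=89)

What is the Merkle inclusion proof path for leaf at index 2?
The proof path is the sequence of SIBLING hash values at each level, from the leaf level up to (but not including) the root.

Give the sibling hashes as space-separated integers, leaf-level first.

Answer: 99 205 408

Derivation:
L0 (leaves): [70, 29, 89, 99, 40, 19], target index=2
L1: h(70,29)=(70*31+29)%997=205 [pair 0] h(89,99)=(89*31+99)%997=864 [pair 1] h(40,19)=(40*31+19)%997=262 [pair 2] -> [205, 864, 262]
  Sibling for proof at L0: 99
L2: h(205,864)=(205*31+864)%997=240 [pair 0] h(262,262)=(262*31+262)%997=408 [pair 1] -> [240, 408]
  Sibling for proof at L1: 205
L3: h(240,408)=(240*31+408)%997=869 [pair 0] -> [869]
  Sibling for proof at L2: 408
Root: 869
Proof path (sibling hashes from leaf to root): [99, 205, 408]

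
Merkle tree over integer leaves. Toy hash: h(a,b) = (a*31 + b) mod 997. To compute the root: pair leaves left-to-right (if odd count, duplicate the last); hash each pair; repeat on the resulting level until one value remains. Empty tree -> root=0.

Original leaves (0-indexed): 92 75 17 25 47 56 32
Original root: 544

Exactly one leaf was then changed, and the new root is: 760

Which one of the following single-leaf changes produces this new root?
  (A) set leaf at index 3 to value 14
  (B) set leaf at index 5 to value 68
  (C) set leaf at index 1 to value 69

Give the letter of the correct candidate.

Original leaves: [92, 75, 17, 25, 47, 56, 32]
Target new root: 760
Try each candidate change and compute the resulting root:
Candidate A: set leaf[3] = 14 -> leaves = [92, 75, 17, 14, 47, 56, 32]
  L0: [92, 75, 17, 14, 47, 56, 32]
  L1: h(92,75)=(92*31+75)%997=933 h(17,14)=(17*31+14)%997=541 h(47,56)=(47*31+56)%997=516 h(32,32)=(32*31+32)%997=27 -> [933, 541, 516, 27]
  L2: h(933,541)=(933*31+541)%997=551 h(516,27)=(516*31+27)%997=71 -> [551, 71]
  L3: h(551,71)=(551*31+71)%997=203 -> [203]
  root = 203 != target 760
Candidate B: set leaf[5] = 68 -> leaves = [92, 75, 17, 25, 47, 68, 32]
  L0: [92, 75, 17, 25, 47, 68, 32]
  L1: h(92,75)=(92*31+75)%997=933 h(17,25)=(17*31+25)%997=552 h(47,68)=(47*31+68)%997=528 h(32,32)=(32*31+32)%997=27 -> [933, 552, 528, 27]
  L2: h(933,552)=(933*31+552)%997=562 h(528,27)=(528*31+27)%997=443 -> [562, 443]
  L3: h(562,443)=(562*31+443)%997=916 -> [916]
  root = 916 != target 760
Candidate C: set leaf[1] = 69 -> leaves = [92, 69, 17, 25, 47, 56, 32]
  L0: [92, 69, 17, 25, 47, 56, 32]
  L1: h(92,69)=(92*31+69)%997=927 h(17,25)=(17*31+25)%997=552 h(47,56)=(47*31+56)%997=516 h(32,32)=(32*31+32)%997=27 -> [927, 552, 516, 27]
  L2: h(927,552)=(927*31+552)%997=376 h(516,27)=(516*31+27)%997=71 -> [376, 71]
  L3: h(376,71)=(376*31+71)%997=760 -> [760]
  root = 760 == target 760  ** MATCH **
Candidate C produces the target root.

Answer: C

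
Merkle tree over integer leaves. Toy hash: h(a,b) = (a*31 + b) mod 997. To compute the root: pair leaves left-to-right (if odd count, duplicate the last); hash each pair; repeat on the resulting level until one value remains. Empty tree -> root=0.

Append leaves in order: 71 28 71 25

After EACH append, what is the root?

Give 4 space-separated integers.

Answer: 71 235 584 538

Derivation:
After append 71 (leaves=[71]):
  L0: [71]
  root=71
After append 28 (leaves=[71, 28]):
  L0: [71, 28]
  L1: h(71,28)=(71*31+28)%997=235 -> [235]
  root=235
After append 71 (leaves=[71, 28, 71]):
  L0: [71, 28, 71]
  L1: h(71,28)=(71*31+28)%997=235 h(71,71)=(71*31+71)%997=278 -> [235, 278]
  L2: h(235,278)=(235*31+278)%997=584 -> [584]
  root=584
After append 25 (leaves=[71, 28, 71, 25]):
  L0: [71, 28, 71, 25]
  L1: h(71,28)=(71*31+28)%997=235 h(71,25)=(71*31+25)%997=232 -> [235, 232]
  L2: h(235,232)=(235*31+232)%997=538 -> [538]
  root=538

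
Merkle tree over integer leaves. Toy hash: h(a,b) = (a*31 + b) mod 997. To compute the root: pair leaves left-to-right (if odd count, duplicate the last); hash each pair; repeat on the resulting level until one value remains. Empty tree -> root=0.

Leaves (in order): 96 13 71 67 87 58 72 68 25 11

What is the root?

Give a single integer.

L0: [96, 13, 71, 67, 87, 58, 72, 68, 25, 11]
L1: h(96,13)=(96*31+13)%997=995 h(71,67)=(71*31+67)%997=274 h(87,58)=(87*31+58)%997=761 h(72,68)=(72*31+68)%997=306 h(25,11)=(25*31+11)%997=786 -> [995, 274, 761, 306, 786]
L2: h(995,274)=(995*31+274)%997=212 h(761,306)=(761*31+306)%997=966 h(786,786)=(786*31+786)%997=227 -> [212, 966, 227]
L3: h(212,966)=(212*31+966)%997=559 h(227,227)=(227*31+227)%997=285 -> [559, 285]
L4: h(559,285)=(559*31+285)%997=665 -> [665]

Answer: 665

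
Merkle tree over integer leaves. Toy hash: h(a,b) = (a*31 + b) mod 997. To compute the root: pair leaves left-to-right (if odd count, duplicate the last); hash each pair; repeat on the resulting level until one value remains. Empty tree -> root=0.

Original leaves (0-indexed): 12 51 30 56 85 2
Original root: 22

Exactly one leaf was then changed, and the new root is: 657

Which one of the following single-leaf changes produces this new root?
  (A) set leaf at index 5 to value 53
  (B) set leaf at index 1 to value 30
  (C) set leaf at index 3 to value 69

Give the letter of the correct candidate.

Answer: A

Derivation:
Original leaves: [12, 51, 30, 56, 85, 2]
Target new root: 657
Try each candidate change and compute the resulting root:
Candidate A: set leaf[5] = 53 -> leaves = [12, 51, 30, 56, 85, 53]
  L0: [12, 51, 30, 56, 85, 53]
  L1: h(12,51)=(12*31+51)%997=423 h(30,56)=(30*31+56)%997=986 h(85,53)=(85*31+53)%997=694 -> [423, 986, 694]
  L2: h(423,986)=(423*31+986)%997=141 h(694,694)=(694*31+694)%997=274 -> [141, 274]
  L3: h(141,274)=(141*31+274)%997=657 -> [657]
  root = 657 == target 657  ** MATCH **
Candidate B: set leaf[1] = 30 -> leaves = [12, 30, 30, 56, 85, 2]
  L0: [12, 30, 30, 56, 85, 2]
  L1: h(12,30)=(12*31+30)%997=402 h(30,56)=(30*31+56)%997=986 h(85,2)=(85*31+2)%997=643 -> [402, 986, 643]
  L2: h(402,986)=(402*31+986)%997=487 h(643,643)=(643*31+643)%997=636 -> [487, 636]
  L3: h(487,636)=(487*31+636)%997=778 -> [778]
  root = 778 != target 657
Candidate C: set leaf[3] = 69 -> leaves = [12, 51, 30, 69, 85, 2]
  L0: [12, 51, 30, 69, 85, 2]
  L1: h(12,51)=(12*31+51)%997=423 h(30,69)=(30*31+69)%997=2 h(85,2)=(85*31+2)%997=643 -> [423, 2, 643]
  L2: h(423,2)=(423*31+2)%997=154 h(643,643)=(643*31+643)%997=636 -> [154, 636]
  L3: h(154,636)=(154*31+636)%997=425 -> [425]
  root = 425 != target 657
Candidate A produces the target root.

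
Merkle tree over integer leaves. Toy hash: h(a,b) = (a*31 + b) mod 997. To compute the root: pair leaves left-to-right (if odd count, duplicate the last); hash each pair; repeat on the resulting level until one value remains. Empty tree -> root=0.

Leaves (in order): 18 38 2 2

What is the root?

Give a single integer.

L0: [18, 38, 2, 2]
L1: h(18,38)=(18*31+38)%997=596 h(2,2)=(2*31+2)%997=64 -> [596, 64]
L2: h(596,64)=(596*31+64)%997=594 -> [594]

Answer: 594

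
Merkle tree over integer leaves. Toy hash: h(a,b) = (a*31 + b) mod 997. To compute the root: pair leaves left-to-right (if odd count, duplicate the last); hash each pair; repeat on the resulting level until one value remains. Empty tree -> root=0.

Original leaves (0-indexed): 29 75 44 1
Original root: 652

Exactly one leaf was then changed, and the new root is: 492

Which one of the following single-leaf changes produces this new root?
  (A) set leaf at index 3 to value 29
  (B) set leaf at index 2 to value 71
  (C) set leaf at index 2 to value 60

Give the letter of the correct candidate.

Original leaves: [29, 75, 44, 1]
Target new root: 492
Try each candidate change and compute the resulting root:
Candidate A: set leaf[3] = 29 -> leaves = [29, 75, 44, 29]
  L0: [29, 75, 44, 29]
  L1: h(29,75)=(29*31+75)%997=974 h(44,29)=(44*31+29)%997=396 -> [974, 396]
  L2: h(974,396)=(974*31+396)%997=680 -> [680]
  root = 680 != target 492
Candidate B: set leaf[2] = 71 -> leaves = [29, 75, 71, 1]
  L0: [29, 75, 71, 1]
  L1: h(29,75)=(29*31+75)%997=974 h(71,1)=(71*31+1)%997=208 -> [974, 208]
  L2: h(974,208)=(974*31+208)%997=492 -> [492]
  root = 492 == target 492  ** MATCH **
Candidate C: set leaf[2] = 60 -> leaves = [29, 75, 60, 1]
  L0: [29, 75, 60, 1]
  L1: h(29,75)=(29*31+75)%997=974 h(60,1)=(60*31+1)%997=864 -> [974, 864]
  L2: h(974,864)=(974*31+864)%997=151 -> [151]
  root = 151 != target 492
Candidate B produces the target root.

Answer: B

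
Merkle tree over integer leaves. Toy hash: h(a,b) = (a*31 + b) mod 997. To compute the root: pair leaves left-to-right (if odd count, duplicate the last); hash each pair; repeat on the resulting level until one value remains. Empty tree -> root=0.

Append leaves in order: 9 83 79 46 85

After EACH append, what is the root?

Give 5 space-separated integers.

Answer: 9 362 789 756 806

Derivation:
After append 9 (leaves=[9]):
  L0: [9]
  root=9
After append 83 (leaves=[9, 83]):
  L0: [9, 83]
  L1: h(9,83)=(9*31+83)%997=362 -> [362]
  root=362
After append 79 (leaves=[9, 83, 79]):
  L0: [9, 83, 79]
  L1: h(9,83)=(9*31+83)%997=362 h(79,79)=(79*31+79)%997=534 -> [362, 534]
  L2: h(362,534)=(362*31+534)%997=789 -> [789]
  root=789
After append 46 (leaves=[9, 83, 79, 46]):
  L0: [9, 83, 79, 46]
  L1: h(9,83)=(9*31+83)%997=362 h(79,46)=(79*31+46)%997=501 -> [362, 501]
  L2: h(362,501)=(362*31+501)%997=756 -> [756]
  root=756
After append 85 (leaves=[9, 83, 79, 46, 85]):
  L0: [9, 83, 79, 46, 85]
  L1: h(9,83)=(9*31+83)%997=362 h(79,46)=(79*31+46)%997=501 h(85,85)=(85*31+85)%997=726 -> [362, 501, 726]
  L2: h(362,501)=(362*31+501)%997=756 h(726,726)=(726*31+726)%997=301 -> [756, 301]
  L3: h(756,301)=(756*31+301)%997=806 -> [806]
  root=806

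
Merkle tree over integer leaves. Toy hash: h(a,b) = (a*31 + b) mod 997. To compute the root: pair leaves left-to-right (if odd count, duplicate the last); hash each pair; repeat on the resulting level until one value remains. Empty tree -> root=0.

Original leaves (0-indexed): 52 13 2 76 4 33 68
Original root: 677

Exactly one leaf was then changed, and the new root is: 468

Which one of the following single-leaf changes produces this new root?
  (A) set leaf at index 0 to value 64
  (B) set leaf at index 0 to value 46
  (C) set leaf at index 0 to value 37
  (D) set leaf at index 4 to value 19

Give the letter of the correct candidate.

Answer: C

Derivation:
Original leaves: [52, 13, 2, 76, 4, 33, 68]
Target new root: 468
Try each candidate change and compute the resulting root:
Candidate A: set leaf[0] = 64 -> leaves = [64, 13, 2, 76, 4, 33, 68]
  L0: [64, 13, 2, 76, 4, 33, 68]
  L1: h(64,13)=(64*31+13)%997=3 h(2,76)=(2*31+76)%997=138 h(4,33)=(4*31+33)%997=157 h(68,68)=(68*31+68)%997=182 -> [3, 138, 157, 182]
  L2: h(3,138)=(3*31+138)%997=231 h(157,182)=(157*31+182)%997=64 -> [231, 64]
  L3: h(231,64)=(231*31+64)%997=246 -> [246]
  root = 246 != target 468
Candidate B: set leaf[0] = 46 -> leaves = [46, 13, 2, 76, 4, 33, 68]
  L0: [46, 13, 2, 76, 4, 33, 68]
  L1: h(46,13)=(46*31+13)%997=442 h(2,76)=(2*31+76)%997=138 h(4,33)=(4*31+33)%997=157 h(68,68)=(68*31+68)%997=182 -> [442, 138, 157, 182]
  L2: h(442,138)=(442*31+138)%997=879 h(157,182)=(157*31+182)%997=64 -> [879, 64]
  L3: h(879,64)=(879*31+64)%997=394 -> [394]
  root = 394 != target 468
Candidate C: set leaf[0] = 37 -> leaves = [37, 13, 2, 76, 4, 33, 68]
  L0: [37, 13, 2, 76, 4, 33, 68]
  L1: h(37,13)=(37*31+13)%997=163 h(2,76)=(2*31+76)%997=138 h(4,33)=(4*31+33)%997=157 h(68,68)=(68*31+68)%997=182 -> [163, 138, 157, 182]
  L2: h(163,138)=(163*31+138)%997=206 h(157,182)=(157*31+182)%997=64 -> [206, 64]
  L3: h(206,64)=(206*31+64)%997=468 -> [468]
  root = 468 == target 468  ** MATCH **
Candidate D: set leaf[4] = 19 -> leaves = [52, 13, 2, 76, 19, 33, 68]
  L0: [52, 13, 2, 76, 19, 33, 68]
  L1: h(52,13)=(52*31+13)%997=628 h(2,76)=(2*31+76)%997=138 h(19,33)=(19*31+33)%997=622 h(68,68)=(68*31+68)%997=182 -> [628, 138, 622, 182]
  L2: h(628,138)=(628*31+138)%997=663 h(622,182)=(622*31+182)%997=521 -> [663, 521]
  L3: h(663,521)=(663*31+521)%997=137 -> [137]
  root = 137 != target 468
Candidate C produces the target root.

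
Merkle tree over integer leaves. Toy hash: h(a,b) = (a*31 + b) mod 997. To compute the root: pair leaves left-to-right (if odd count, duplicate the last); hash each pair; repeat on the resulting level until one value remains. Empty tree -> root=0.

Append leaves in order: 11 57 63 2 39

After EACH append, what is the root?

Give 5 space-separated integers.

Answer: 11 398 396 335 471

Derivation:
After append 11 (leaves=[11]):
  L0: [11]
  root=11
After append 57 (leaves=[11, 57]):
  L0: [11, 57]
  L1: h(11,57)=(11*31+57)%997=398 -> [398]
  root=398
After append 63 (leaves=[11, 57, 63]):
  L0: [11, 57, 63]
  L1: h(11,57)=(11*31+57)%997=398 h(63,63)=(63*31+63)%997=22 -> [398, 22]
  L2: h(398,22)=(398*31+22)%997=396 -> [396]
  root=396
After append 2 (leaves=[11, 57, 63, 2]):
  L0: [11, 57, 63, 2]
  L1: h(11,57)=(11*31+57)%997=398 h(63,2)=(63*31+2)%997=958 -> [398, 958]
  L2: h(398,958)=(398*31+958)%997=335 -> [335]
  root=335
After append 39 (leaves=[11, 57, 63, 2, 39]):
  L0: [11, 57, 63, 2, 39]
  L1: h(11,57)=(11*31+57)%997=398 h(63,2)=(63*31+2)%997=958 h(39,39)=(39*31+39)%997=251 -> [398, 958, 251]
  L2: h(398,958)=(398*31+958)%997=335 h(251,251)=(251*31+251)%997=56 -> [335, 56]
  L3: h(335,56)=(335*31+56)%997=471 -> [471]
  root=471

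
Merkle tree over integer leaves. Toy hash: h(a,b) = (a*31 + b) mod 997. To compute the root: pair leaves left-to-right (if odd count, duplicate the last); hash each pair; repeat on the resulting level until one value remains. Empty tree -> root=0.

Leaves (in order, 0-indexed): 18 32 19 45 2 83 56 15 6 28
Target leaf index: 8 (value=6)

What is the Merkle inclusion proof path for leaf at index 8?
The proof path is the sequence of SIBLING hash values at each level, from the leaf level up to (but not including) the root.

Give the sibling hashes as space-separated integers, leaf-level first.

L0 (leaves): [18, 32, 19, 45, 2, 83, 56, 15, 6, 28], target index=8
L1: h(18,32)=(18*31+32)%997=590 [pair 0] h(19,45)=(19*31+45)%997=634 [pair 1] h(2,83)=(2*31+83)%997=145 [pair 2] h(56,15)=(56*31+15)%997=754 [pair 3] h(6,28)=(6*31+28)%997=214 [pair 4] -> [590, 634, 145, 754, 214]
  Sibling for proof at L0: 28
L2: h(590,634)=(590*31+634)%997=978 [pair 0] h(145,754)=(145*31+754)%997=264 [pair 1] h(214,214)=(214*31+214)%997=866 [pair 2] -> [978, 264, 866]
  Sibling for proof at L1: 214
L3: h(978,264)=(978*31+264)%997=672 [pair 0] h(866,866)=(866*31+866)%997=793 [pair 1] -> [672, 793]
  Sibling for proof at L2: 866
L4: h(672,793)=(672*31+793)%997=688 [pair 0] -> [688]
  Sibling for proof at L3: 672
Root: 688
Proof path (sibling hashes from leaf to root): [28, 214, 866, 672]

Answer: 28 214 866 672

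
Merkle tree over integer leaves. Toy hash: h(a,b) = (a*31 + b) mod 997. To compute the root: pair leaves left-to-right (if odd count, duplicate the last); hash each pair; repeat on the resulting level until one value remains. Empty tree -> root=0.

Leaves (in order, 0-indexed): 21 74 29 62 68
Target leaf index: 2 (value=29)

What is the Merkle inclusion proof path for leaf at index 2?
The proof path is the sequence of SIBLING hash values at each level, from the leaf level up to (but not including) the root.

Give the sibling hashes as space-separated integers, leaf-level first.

L0 (leaves): [21, 74, 29, 62, 68], target index=2
L1: h(21,74)=(21*31+74)%997=725 [pair 0] h(29,62)=(29*31+62)%997=961 [pair 1] h(68,68)=(68*31+68)%997=182 [pair 2] -> [725, 961, 182]
  Sibling for proof at L0: 62
L2: h(725,961)=(725*31+961)%997=505 [pair 0] h(182,182)=(182*31+182)%997=839 [pair 1] -> [505, 839]
  Sibling for proof at L1: 725
L3: h(505,839)=(505*31+839)%997=542 [pair 0] -> [542]
  Sibling for proof at L2: 839
Root: 542
Proof path (sibling hashes from leaf to root): [62, 725, 839]

Answer: 62 725 839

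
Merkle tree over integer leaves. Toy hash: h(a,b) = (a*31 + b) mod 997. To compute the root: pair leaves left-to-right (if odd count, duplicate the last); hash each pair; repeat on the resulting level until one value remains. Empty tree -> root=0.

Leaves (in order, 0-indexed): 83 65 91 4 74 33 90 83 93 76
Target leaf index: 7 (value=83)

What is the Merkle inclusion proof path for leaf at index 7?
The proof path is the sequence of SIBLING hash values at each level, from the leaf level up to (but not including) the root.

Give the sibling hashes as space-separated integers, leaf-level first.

Answer: 90 333 855 133

Derivation:
L0 (leaves): [83, 65, 91, 4, 74, 33, 90, 83, 93, 76], target index=7
L1: h(83,65)=(83*31+65)%997=644 [pair 0] h(91,4)=(91*31+4)%997=831 [pair 1] h(74,33)=(74*31+33)%997=333 [pair 2] h(90,83)=(90*31+83)%997=879 [pair 3] h(93,76)=(93*31+76)%997=965 [pair 4] -> [644, 831, 333, 879, 965]
  Sibling for proof at L0: 90
L2: h(644,831)=(644*31+831)%997=855 [pair 0] h(333,879)=(333*31+879)%997=235 [pair 1] h(965,965)=(965*31+965)%997=970 [pair 2] -> [855, 235, 970]
  Sibling for proof at L1: 333
L3: h(855,235)=(855*31+235)%997=818 [pair 0] h(970,970)=(970*31+970)%997=133 [pair 1] -> [818, 133]
  Sibling for proof at L2: 855
L4: h(818,133)=(818*31+133)%997=566 [pair 0] -> [566]
  Sibling for proof at L3: 133
Root: 566
Proof path (sibling hashes from leaf to root): [90, 333, 855, 133]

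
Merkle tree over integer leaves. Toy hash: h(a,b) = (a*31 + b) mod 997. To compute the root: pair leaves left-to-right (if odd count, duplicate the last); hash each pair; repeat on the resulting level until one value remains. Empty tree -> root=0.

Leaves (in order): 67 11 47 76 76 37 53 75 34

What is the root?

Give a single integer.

L0: [67, 11, 47, 76, 76, 37, 53, 75, 34]
L1: h(67,11)=(67*31+11)%997=94 h(47,76)=(47*31+76)%997=536 h(76,37)=(76*31+37)%997=399 h(53,75)=(53*31+75)%997=721 h(34,34)=(34*31+34)%997=91 -> [94, 536, 399, 721, 91]
L2: h(94,536)=(94*31+536)%997=459 h(399,721)=(399*31+721)%997=129 h(91,91)=(91*31+91)%997=918 -> [459, 129, 918]
L3: h(459,129)=(459*31+129)%997=400 h(918,918)=(918*31+918)%997=463 -> [400, 463]
L4: h(400,463)=(400*31+463)%997=899 -> [899]

Answer: 899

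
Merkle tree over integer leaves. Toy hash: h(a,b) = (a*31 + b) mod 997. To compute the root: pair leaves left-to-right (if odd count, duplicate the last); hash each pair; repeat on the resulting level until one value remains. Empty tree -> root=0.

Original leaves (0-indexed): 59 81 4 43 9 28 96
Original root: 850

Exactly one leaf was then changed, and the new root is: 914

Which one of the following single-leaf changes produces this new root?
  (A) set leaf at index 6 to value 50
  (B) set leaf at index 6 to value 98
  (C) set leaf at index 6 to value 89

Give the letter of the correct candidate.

Original leaves: [59, 81, 4, 43, 9, 28, 96]
Target new root: 914
Try each candidate change and compute the resulting root:
Candidate A: set leaf[6] = 50 -> leaves = [59, 81, 4, 43, 9, 28, 50]
  L0: [59, 81, 4, 43, 9, 28, 50]
  L1: h(59,81)=(59*31+81)%997=913 h(4,43)=(4*31+43)%997=167 h(9,28)=(9*31+28)%997=307 h(50,50)=(50*31+50)%997=603 -> [913, 167, 307, 603]
  L2: h(913,167)=(913*31+167)%997=554 h(307,603)=(307*31+603)%997=150 -> [554, 150]
  L3: h(554,150)=(554*31+150)%997=375 -> [375]
  root = 375 != target 914
Candidate B: set leaf[6] = 98 -> leaves = [59, 81, 4, 43, 9, 28, 98]
  L0: [59, 81, 4, 43, 9, 28, 98]
  L1: h(59,81)=(59*31+81)%997=913 h(4,43)=(4*31+43)%997=167 h(9,28)=(9*31+28)%997=307 h(98,98)=(98*31+98)%997=145 -> [913, 167, 307, 145]
  L2: h(913,167)=(913*31+167)%997=554 h(307,145)=(307*31+145)%997=689 -> [554, 689]
  L3: h(554,689)=(554*31+689)%997=914 -> [914]
  root = 914 == target 914  ** MATCH **
Candidate C: set leaf[6] = 89 -> leaves = [59, 81, 4, 43, 9, 28, 89]
  L0: [59, 81, 4, 43, 9, 28, 89]
  L1: h(59,81)=(59*31+81)%997=913 h(4,43)=(4*31+43)%997=167 h(9,28)=(9*31+28)%997=307 h(89,89)=(89*31+89)%997=854 -> [913, 167, 307, 854]
  L2: h(913,167)=(913*31+167)%997=554 h(307,854)=(307*31+854)%997=401 -> [554, 401]
  L3: h(554,401)=(554*31+401)%997=626 -> [626]
  root = 626 != target 914
Candidate B produces the target root.

Answer: B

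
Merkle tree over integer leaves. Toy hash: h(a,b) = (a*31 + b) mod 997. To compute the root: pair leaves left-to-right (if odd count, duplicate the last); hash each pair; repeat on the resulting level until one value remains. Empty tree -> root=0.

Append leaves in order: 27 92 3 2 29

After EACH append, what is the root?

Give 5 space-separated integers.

Answer: 27 929 979 978 194

Derivation:
After append 27 (leaves=[27]):
  L0: [27]
  root=27
After append 92 (leaves=[27, 92]):
  L0: [27, 92]
  L1: h(27,92)=(27*31+92)%997=929 -> [929]
  root=929
After append 3 (leaves=[27, 92, 3]):
  L0: [27, 92, 3]
  L1: h(27,92)=(27*31+92)%997=929 h(3,3)=(3*31+3)%997=96 -> [929, 96]
  L2: h(929,96)=(929*31+96)%997=979 -> [979]
  root=979
After append 2 (leaves=[27, 92, 3, 2]):
  L0: [27, 92, 3, 2]
  L1: h(27,92)=(27*31+92)%997=929 h(3,2)=(3*31+2)%997=95 -> [929, 95]
  L2: h(929,95)=(929*31+95)%997=978 -> [978]
  root=978
After append 29 (leaves=[27, 92, 3, 2, 29]):
  L0: [27, 92, 3, 2, 29]
  L1: h(27,92)=(27*31+92)%997=929 h(3,2)=(3*31+2)%997=95 h(29,29)=(29*31+29)%997=928 -> [929, 95, 928]
  L2: h(929,95)=(929*31+95)%997=978 h(928,928)=(928*31+928)%997=783 -> [978, 783]
  L3: h(978,783)=(978*31+783)%997=194 -> [194]
  root=194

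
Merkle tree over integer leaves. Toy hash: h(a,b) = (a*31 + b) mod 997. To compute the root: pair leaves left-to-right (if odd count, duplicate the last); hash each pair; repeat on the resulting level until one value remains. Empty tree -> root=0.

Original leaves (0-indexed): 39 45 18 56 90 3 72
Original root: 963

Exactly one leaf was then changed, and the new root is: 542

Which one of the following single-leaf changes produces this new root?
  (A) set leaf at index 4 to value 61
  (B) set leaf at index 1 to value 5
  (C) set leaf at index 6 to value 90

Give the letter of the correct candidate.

Answer: C

Derivation:
Original leaves: [39, 45, 18, 56, 90, 3, 72]
Target new root: 542
Try each candidate change and compute the resulting root:
Candidate A: set leaf[4] = 61 -> leaves = [39, 45, 18, 56, 61, 3, 72]
  L0: [39, 45, 18, 56, 61, 3, 72]
  L1: h(39,45)=(39*31+45)%997=257 h(18,56)=(18*31+56)%997=614 h(61,3)=(61*31+3)%997=897 h(72,72)=(72*31+72)%997=310 -> [257, 614, 897, 310]
  L2: h(257,614)=(257*31+614)%997=605 h(897,310)=(897*31+310)%997=201 -> [605, 201]
  L3: h(605,201)=(605*31+201)%997=13 -> [13]
  root = 13 != target 542
Candidate B: set leaf[1] = 5 -> leaves = [39, 5, 18, 56, 90, 3, 72]
  L0: [39, 5, 18, 56, 90, 3, 72]
  L1: h(39,5)=(39*31+5)%997=217 h(18,56)=(18*31+56)%997=614 h(90,3)=(90*31+3)%997=799 h(72,72)=(72*31+72)%997=310 -> [217, 614, 799, 310]
  L2: h(217,614)=(217*31+614)%997=362 h(799,310)=(799*31+310)%997=154 -> [362, 154]
  L3: h(362,154)=(362*31+154)%997=409 -> [409]
  root = 409 != target 542
Candidate C: set leaf[6] = 90 -> leaves = [39, 45, 18, 56, 90, 3, 90]
  L0: [39, 45, 18, 56, 90, 3, 90]
  L1: h(39,45)=(39*31+45)%997=257 h(18,56)=(18*31+56)%997=614 h(90,3)=(90*31+3)%997=799 h(90,90)=(90*31+90)%997=886 -> [257, 614, 799, 886]
  L2: h(257,614)=(257*31+614)%997=605 h(799,886)=(799*31+886)%997=730 -> [605, 730]
  L3: h(605,730)=(605*31+730)%997=542 -> [542]
  root = 542 == target 542  ** MATCH **
Candidate C produces the target root.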